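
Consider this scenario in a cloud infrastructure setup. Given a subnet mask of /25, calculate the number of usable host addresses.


Given: subnet mask /25
Host bits = 32 - 25 = 7
Total addresses = 2^7 = 128
Usable hosts = 128 - 2 (network + broadcast) = 126

126


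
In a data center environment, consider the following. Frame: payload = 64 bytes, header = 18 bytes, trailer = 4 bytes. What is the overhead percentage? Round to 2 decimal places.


Given: payload = 64 B, header = 18 B, trailer = 4 B
Overhead bytes = header + trailer = 18 + 4 = 22
Total frame = payload + overhead = 64 + 22 = 86
Overhead % = 22 / 86 * 100 = 25.5814% -> 25.58% (2 dp)

25.58


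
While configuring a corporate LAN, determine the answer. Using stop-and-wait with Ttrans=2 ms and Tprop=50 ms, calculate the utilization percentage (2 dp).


Given: Ttrans = 2 ms, Tprop = 50 ms
RTT = 2 * Tprop = 2 * 50 = 100 ms
U = Ttrans / (Ttrans + RTT)
U = 2 / (2 + 100)
U = 2 / 102 = 0.019608
U% = 1.96%

1.96


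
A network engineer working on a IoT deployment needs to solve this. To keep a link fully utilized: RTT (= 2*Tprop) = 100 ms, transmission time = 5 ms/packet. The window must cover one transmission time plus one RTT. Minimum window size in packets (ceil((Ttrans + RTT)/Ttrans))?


Given: Ttrans = 5 ms, RTT = 100 ms (= 2 * Tprop, Tprop = 50 ms)
Time until first ACK returns = Ttrans + RTT = 5 + 100 = 105 ms
Need W * Ttrans >= Ttrans + RTT  ->  W >= (Ttrans + RTT) / Ttrans
(Ttrans + RTT) / Ttrans = 105 / 5 = 21
W_min = ceil(21) = 21

21


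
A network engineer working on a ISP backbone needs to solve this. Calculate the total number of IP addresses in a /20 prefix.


Given: CIDR prefix /20
Host bits = 32 - 20 = 12
Total addresses = 2^12 = 4096

4096


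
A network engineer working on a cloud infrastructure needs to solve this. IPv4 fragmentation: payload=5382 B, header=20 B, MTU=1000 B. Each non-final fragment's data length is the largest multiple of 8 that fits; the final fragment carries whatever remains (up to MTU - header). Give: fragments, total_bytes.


Max data per non-final fragment = floor((MTU - header)/8)*8 = floor((1000 - 20)/8)*8 = floor(980/8)*8 = 976 B
Final fragment needs no 8-byte alignment: it can carry up to MTU - header = 980 B
Non-final fragments needed = ceil((payload - 980) / 976) = ceil(4402/976) = ceil(4.5102) = 5
Number of fragments = 5 + 1 = 6
Fragment sizes (data): 5 * 976 B + 502 B (last, 502 <= 980 OK)
Total bytes sent = payload + n_frags * header = 5382 + 6*20 = 5382 + 120 = 5502 B

6, 5502


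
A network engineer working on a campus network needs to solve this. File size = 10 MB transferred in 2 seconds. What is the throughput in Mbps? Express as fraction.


Given: file = 10 MB, time = 2 s
File in Mb = 10 * 8 = 80 Mb
Throughput = 80 / 2 Mbps
Throughput = 40 Mbps

40


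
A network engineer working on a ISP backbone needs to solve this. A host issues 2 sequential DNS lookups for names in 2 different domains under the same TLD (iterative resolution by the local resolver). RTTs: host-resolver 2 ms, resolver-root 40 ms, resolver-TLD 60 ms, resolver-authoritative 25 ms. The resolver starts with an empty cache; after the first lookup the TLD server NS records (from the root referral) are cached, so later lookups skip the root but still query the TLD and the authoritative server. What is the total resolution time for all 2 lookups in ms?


Lookup 1 (cold cache): local + root + TLD + auth = 2 + 40 + 60 + 25 = 127 ms
Lookups 2..2 (TLD NS cached -> skip root; new domain -> still ask TLD and auth): local + TLD + auth = 2 + 60 + 25 = 87 ms each
Remaining 1 lookups: 1 * 87 = 87 ms
Total = 127 + 87 = 214 ms

214


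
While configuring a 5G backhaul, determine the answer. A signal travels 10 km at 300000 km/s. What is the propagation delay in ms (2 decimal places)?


Given: distance = 10 km, speed = 300000 km/s
Delay = distance / speed = 10 / 300000 seconds
Delay in ms = 10 * 1000 / 300000
Delay = 0.0333 ms
Rounded to 2 dp = 0.03 ms

0.03


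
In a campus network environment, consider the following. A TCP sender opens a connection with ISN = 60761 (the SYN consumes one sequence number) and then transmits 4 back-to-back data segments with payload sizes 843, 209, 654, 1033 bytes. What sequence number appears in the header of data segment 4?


The SYN occupies sequence number ISN = 60761, so the first data byte is ISN + 1 = 60762.
SEQ of data segment i = (ISN + 1) + sum of payload sizes of segments 1..i-1.
Segment 1: SEQ = 60762, payload = 843 bytes
Segment 2: SEQ = 61605, payload = 209 bytes
Segment 3: SEQ = 61814, payload = 654 bytes
Segment 4: SEQ = 62468, payload = 1033 bytes
SEQ of segment 4 = 60762 + 843 + 209 + 654 = 62468

62468


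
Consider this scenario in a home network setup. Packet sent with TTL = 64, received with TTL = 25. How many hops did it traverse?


Given: initial TTL = 64, received TTL = 25
Hops = initial TTL - received TTL
Hops = 64 - 25 = 39

39


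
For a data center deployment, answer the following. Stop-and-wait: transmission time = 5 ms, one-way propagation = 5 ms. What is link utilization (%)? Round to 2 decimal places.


Given: Ttrans = 5 ms, Tprop = 5 ms
RTT = 2 * Tprop = 2 * 5 = 10 ms
U = Ttrans / (Ttrans + RTT)
U = 5 / (5 + 10)
U = 5 / 15 = 0.333333
U% = 33.33%

33.33


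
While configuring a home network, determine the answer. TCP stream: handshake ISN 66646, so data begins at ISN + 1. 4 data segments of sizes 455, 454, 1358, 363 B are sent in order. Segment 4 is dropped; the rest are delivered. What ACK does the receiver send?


SYN uses sequence number 66646; first data byte = ISN + 1 = 66647.
Segment 1: SEQ = 66647, len = 455 B, covers [66647, 67101]
Segment 2: SEQ = 67102, len = 454 B, covers [67102, 67555]
Segment 3: SEQ = 67556, len = 1358 B, covers [67556, 68913]
Segment 4: SEQ = 68914, len = 363 B, covers [68914, 69276] [LOST]
In-order data received: bytes [66647, 68913] (segments 1..3).
Segment 4 missing -> gap begins at byte 68914.
Cumulative ACK = next expected in-order byte = 66647 + 455 + 454 + 1358 = 68914

68914


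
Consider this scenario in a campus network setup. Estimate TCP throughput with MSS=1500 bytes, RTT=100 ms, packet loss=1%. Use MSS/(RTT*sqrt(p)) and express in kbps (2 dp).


Given: MSS = 1500 bytes, RTT = 100 ms, loss = 1%
RTT in seconds = 100 / 1000 = 0.1
Loss rate = 1% = 0.01
sqrt(loss) = sqrt(0.01) = 0.1
Throughput (bytes/s) = 1500 / (0.1 * 0.1) = 150000.0000
Throughput (kbps) = 150000.0000 * 8 / 1000 = 1200.000000 -> 1200.00 kbps (2 dp)

1200.00


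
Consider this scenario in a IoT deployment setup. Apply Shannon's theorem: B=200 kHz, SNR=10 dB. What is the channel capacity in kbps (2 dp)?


Given: B = 200 kHz, SNR = 10 dB
SNR linear = 10^(10/10) = 10
1 + SNR = 11
log2(11) = 3.4594316186
C = 200 * 1000 * 3.4594316186 = 691886.3237 bps
C = 691.886324 kbps -> 691.89 kbps (2 dp)

691.89


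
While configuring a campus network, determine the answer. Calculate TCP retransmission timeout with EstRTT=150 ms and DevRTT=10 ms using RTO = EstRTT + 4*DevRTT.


Given: EstRTT = 150 ms, DevRTT = 10 ms
Timeout = EstRTT + 4 * DevRTT
4 * DevRTT = 4 * 10 = 40
Timeout = 150 + 40 = 190 ms

190


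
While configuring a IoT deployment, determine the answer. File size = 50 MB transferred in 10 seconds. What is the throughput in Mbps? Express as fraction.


Given: file = 50 MB, time = 10 s
File in Mb = 50 * 8 = 400 Mb
Throughput = 400 / 10 Mbps
Throughput = 40 Mbps

40


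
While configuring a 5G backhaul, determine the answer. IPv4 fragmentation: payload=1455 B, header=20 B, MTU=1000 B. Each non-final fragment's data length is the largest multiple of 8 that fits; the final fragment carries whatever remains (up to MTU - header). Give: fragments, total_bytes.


Max data per non-final fragment = floor((MTU - header)/8)*8 = floor((1000 - 20)/8)*8 = floor(980/8)*8 = 976 B
Final fragment needs no 8-byte alignment: it can carry up to MTU - header = 980 B
Non-final fragments needed = ceil((payload - 980) / 976) = ceil(475/976) = ceil(0.4867) = 1
Number of fragments = 1 + 1 = 2
Fragment sizes (data): 1 * 976 B + 479 B (last, 479 <= 980 OK)
Total bytes sent = payload + n_frags * header = 1455 + 2*20 = 1455 + 40 = 1495 B

2, 1495


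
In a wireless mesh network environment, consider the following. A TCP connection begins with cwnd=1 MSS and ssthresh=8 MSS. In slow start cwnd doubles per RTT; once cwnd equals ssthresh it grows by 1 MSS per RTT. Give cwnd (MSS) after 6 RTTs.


RTT 0: cwnd = 1 MSS (initial)
RTT 1: cwnd = 2 MSS (slow start, doubled)
RTT 2: cwnd = 4 MSS (slow start, doubled)
RTT 3: cwnd = 8 MSS (slow start, doubled)
RTT 4: cwnd = 9 MSS (congestion avoidance, +1)
RTT 5: cwnd = 10 MSS (congestion avoidance, +1)
RTT 6: cwnd = 11 MSS (congestion avoidance, +1)

11


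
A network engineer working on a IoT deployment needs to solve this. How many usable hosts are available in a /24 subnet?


Given: subnet mask /24
Host bits = 32 - 24 = 8
Total addresses = 2^8 = 256
Usable hosts = 256 - 2 (network + broadcast) = 254

254


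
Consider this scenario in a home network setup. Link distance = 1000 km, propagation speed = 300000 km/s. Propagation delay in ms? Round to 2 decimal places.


Given: distance = 1000 km, speed = 300000 km/s
Delay = distance / speed = 1000 / 300000 seconds
Delay in ms = 1000 * 1000 / 300000
Delay = 3.3333 ms
Rounded to 2 dp = 3.33 ms

3.33


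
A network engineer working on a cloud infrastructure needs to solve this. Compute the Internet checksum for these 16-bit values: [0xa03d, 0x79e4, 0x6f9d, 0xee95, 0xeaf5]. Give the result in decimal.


Given words: [0xa03d, 0x79e4, 0x6f9d, 0xee95, 0xeaf5]
Step 1: Sum all words
Raw sum = 41021 + 31204 + 28573 + 61077 + 60149 = 222024
Step 2: Fold carry: (25416 + 3) = 25419
One's complement = ~25419 & 0xFFFF = 40116

40116


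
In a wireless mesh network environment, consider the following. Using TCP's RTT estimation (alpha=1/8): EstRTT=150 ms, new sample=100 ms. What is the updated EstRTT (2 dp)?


Given: EstRTT = 150 ms, SampleRTT = 100 ms, alpha = 1/8
New EstRTT = (1 - alpha) * EstRTT + alpha * SampleRTT
(7/8) * 150 = 131.25
(1/8) * 100 = 12.5
New EstRTT = 131.25 + 12.5 = 143.75 ms -> 143.75 ms (2 dp)

143.75


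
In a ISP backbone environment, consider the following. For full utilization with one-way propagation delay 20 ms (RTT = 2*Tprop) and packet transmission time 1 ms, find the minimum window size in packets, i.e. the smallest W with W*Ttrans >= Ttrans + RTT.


Given: Ttrans = 1 ms, RTT = 40 ms (= 2 * Tprop, Tprop = 20 ms)
Time until first ACK returns = Ttrans + RTT = 1 + 40 = 41 ms
Need W * Ttrans >= Ttrans + RTT  ->  W >= (Ttrans + RTT) / Ttrans
(Ttrans + RTT) / Ttrans = 41 / 1 = 41
W_min = ceil(41) = 41

41


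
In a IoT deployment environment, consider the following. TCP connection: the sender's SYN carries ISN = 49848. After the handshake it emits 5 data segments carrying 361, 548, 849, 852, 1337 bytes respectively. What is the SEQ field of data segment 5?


The SYN occupies sequence number ISN = 49848, so the first data byte is ISN + 1 = 49849.
SEQ of data segment i = (ISN + 1) + sum of payload sizes of segments 1..i-1.
Segment 1: SEQ = 49849, payload = 361 bytes
Segment 2: SEQ = 50210, payload = 548 bytes
Segment 3: SEQ = 50758, payload = 849 bytes
Segment 4: SEQ = 51607, payload = 852 bytes
Segment 5: SEQ = 52459, payload = 1337 bytes
SEQ of segment 5 = 49849 + 361 + 548 + 849 + 852 = 52459

52459


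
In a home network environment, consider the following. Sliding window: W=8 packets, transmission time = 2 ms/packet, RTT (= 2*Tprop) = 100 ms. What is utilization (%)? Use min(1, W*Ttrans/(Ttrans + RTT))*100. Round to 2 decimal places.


Given: W = 8, Ttrans = 2 ms, RTT = 100 ms (= 2 * Tprop, Tprop = 50 ms)
Cycle time = Ttrans + RTT = 2 + 100 = 102 ms (first packet sent until its ACK returns)
W * Ttrans = 8 * 2 = 16 ms of sending per cycle
W * Ttrans / (Ttrans + RTT) = 16 / 102 = 0.156863
U = min(1, 0.156863) = 0.156863
U% = 15.69%

15.69


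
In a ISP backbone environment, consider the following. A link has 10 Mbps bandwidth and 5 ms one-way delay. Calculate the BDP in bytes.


Given: bandwidth = 10 Mbps, delay = 5 ms
BDP in bits = 10 * 10^6 * 5 / 1000
BDP in bits = 50000
BDP in bytes = 50000 / 8 = 6250

6250


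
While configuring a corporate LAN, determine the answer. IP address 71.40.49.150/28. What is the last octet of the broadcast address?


Given: IP = 71.40.49.150, prefix = /28
Host bits = 32 - 28 = 4
Network last octet = 150 AND mask = 144
Host part size = 2^4 - 1 = 15
Broadcast last octet = 144 OR 15 = 159

159


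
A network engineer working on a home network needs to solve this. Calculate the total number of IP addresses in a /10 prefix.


Given: CIDR prefix /10
Host bits = 32 - 10 = 22
Total addresses = 2^22 = 4194304

4194304


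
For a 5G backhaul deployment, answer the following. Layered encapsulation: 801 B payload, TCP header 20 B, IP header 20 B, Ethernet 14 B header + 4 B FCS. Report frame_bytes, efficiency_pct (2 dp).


TCP segment = 801 + 20 = 821 B
IP packet = 821 + 20 = 841 B
Ethernet frame = 841 + 14 + 4 = 859 B
Efficiency = app / frame = 801 / 859 = 0.932480 = 93.2480% -> 93.25% (2 dp)

859, 93.25


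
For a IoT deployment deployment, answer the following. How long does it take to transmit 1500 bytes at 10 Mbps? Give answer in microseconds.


Given: packet = 1500 bytes, bandwidth = 10 Mbps
Packet in bits = 1500 * 8 = 12000 bits
Bandwidth = 10 * 10^6 = 10000000 bps
Time = 12000 / 10000000 seconds
Time in us = 12000 * 10^6 / 10000000 = 1200

1200


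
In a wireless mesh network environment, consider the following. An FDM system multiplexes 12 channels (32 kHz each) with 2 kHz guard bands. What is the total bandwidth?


Given: 12 channels, 32 kHz each, guard = 2 kHz
Channel bandwidth = 12 * 32 = 384 kHz
Guard bands = 11 gaps * 2 kHz = 22 kHz
Total = 384 + 22 = 406 kHz

406


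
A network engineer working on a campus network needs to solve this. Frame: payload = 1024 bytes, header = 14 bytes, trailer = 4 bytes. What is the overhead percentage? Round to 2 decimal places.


Given: payload = 1024 B, header = 14 B, trailer = 4 B
Overhead bytes = header + trailer = 14 + 4 = 18
Total frame = payload + overhead = 1024 + 18 = 1042
Overhead % = 18 / 1042 * 100 = 1.7274% -> 1.73% (2 dp)

1.73


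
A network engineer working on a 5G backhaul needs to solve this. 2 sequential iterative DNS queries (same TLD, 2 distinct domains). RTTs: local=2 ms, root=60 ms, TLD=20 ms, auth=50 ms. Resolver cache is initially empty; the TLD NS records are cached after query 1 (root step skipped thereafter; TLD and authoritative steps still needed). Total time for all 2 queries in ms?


Lookup 1 (cold cache): local + root + TLD + auth = 2 + 60 + 20 + 50 = 132 ms
Lookups 2..2 (TLD NS cached -> skip root; new domain -> still ask TLD and auth): local + TLD + auth = 2 + 20 + 50 = 72 ms each
Remaining 1 lookups: 1 * 72 = 72 ms
Total = 132 + 72 = 204 ms

204


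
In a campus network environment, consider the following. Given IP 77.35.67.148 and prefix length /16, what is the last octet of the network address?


Given: IP = 77.35.67.148, prefix = /16
Subnet mask = 255.255.0.0
Last octet of IP: 148
Last octet of mask: 0
Network last octet = 148 AND 0 = 0

0


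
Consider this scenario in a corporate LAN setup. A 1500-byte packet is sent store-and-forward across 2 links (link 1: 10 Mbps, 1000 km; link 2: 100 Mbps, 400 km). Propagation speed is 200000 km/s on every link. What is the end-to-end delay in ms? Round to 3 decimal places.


Packet = 1500 bytes = 12000 bits. Store-and-forward: sum (t_trans + t_prop) per link.
Link 1: t_trans = 12000/(10*10^6) s = 1.2000 ms; t_prop = 1000/200000 s = 5.0000 ms; subtotal = 6.2000 ms
Link 2: t_trans = 12000/(100*10^6) s = 0.1200 ms; t_prop = 400/200000 s = 2.0000 ms; subtotal = 2.1200 ms
End-to-end = 6.2000 + 2.1200 = 8.3200 ms -> 8.320 ms (3 dp)

8.320


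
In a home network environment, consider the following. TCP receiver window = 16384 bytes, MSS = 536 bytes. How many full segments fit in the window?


Given: RWND = 16384 bytes, MSS = 536 bytes
Full segments = floor(RWND / MSS)
Full segments = floor(16384 / 536)
Full segments = floor(30.5672) = 30

30


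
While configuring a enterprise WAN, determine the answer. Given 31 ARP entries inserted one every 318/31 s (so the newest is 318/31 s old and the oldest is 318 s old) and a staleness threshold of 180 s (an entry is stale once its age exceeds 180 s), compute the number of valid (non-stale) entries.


Ages are k * 318/31 s for k = 1..31 (spacing = 10.2581 s).
Entry k is valid iff k * 318/31 <= 180 iff k <= 31 * 180 / 318 = 17.5472
n_valid = floor(17.5472) = 17
(n_stale = 31 - 17 = 14)

17


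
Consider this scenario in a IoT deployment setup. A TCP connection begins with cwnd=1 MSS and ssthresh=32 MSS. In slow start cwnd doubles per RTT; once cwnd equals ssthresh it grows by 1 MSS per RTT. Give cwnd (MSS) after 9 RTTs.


RTT 0: cwnd = 1 MSS (initial)
RTT 1: cwnd = 2 MSS (slow start, doubled)
RTT 2: cwnd = 4 MSS (slow start, doubled)
RTT 3: cwnd = 8 MSS (slow start, doubled)
RTT 4: cwnd = 16 MSS (slow start, doubled)
RTT 5: cwnd = 32 MSS (slow start, doubled)
RTT 6: cwnd = 33 MSS (congestion avoidance, +1)
RTT 7: cwnd = 34 MSS (congestion avoidance, +1)
RTT 8: cwnd = 35 MSS (congestion avoidance, +1)
RTT 9: cwnd = 36 MSS (congestion avoidance, +1)

36


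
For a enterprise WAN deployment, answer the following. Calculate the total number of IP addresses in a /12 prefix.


Given: CIDR prefix /12
Host bits = 32 - 12 = 20
Total addresses = 2^20 = 1048576

1048576


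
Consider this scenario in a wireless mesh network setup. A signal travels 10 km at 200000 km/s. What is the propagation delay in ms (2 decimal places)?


Given: distance = 10 km, speed = 200000 km/s
Delay = distance / speed = 10 / 200000 seconds
Delay in ms = 10 * 1000 / 200000
Delay = 0.0500 ms
Rounded to 2 dp = 0.05 ms

0.05


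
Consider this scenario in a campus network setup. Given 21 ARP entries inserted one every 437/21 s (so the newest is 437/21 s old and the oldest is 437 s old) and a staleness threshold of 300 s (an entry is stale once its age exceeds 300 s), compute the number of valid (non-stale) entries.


Ages are k * 437/21 s for k = 1..21 (spacing = 20.8095 s).
Entry k is valid iff k * 437/21 <= 300 iff k <= 21 * 300 / 437 = 14.4165
n_valid = floor(14.4165) = 14
(n_stale = 21 - 14 = 7)

14


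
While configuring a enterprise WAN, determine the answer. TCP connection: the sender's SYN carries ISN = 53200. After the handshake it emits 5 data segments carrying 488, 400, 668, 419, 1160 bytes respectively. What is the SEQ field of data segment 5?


The SYN occupies sequence number ISN = 53200, so the first data byte is ISN + 1 = 53201.
SEQ of data segment i = (ISN + 1) + sum of payload sizes of segments 1..i-1.
Segment 1: SEQ = 53201, payload = 488 bytes
Segment 2: SEQ = 53689, payload = 400 bytes
Segment 3: SEQ = 54089, payload = 668 bytes
Segment 4: SEQ = 54757, payload = 419 bytes
Segment 5: SEQ = 55176, payload = 1160 bytes
SEQ of segment 5 = 53201 + 488 + 400 + 668 + 419 = 55176

55176


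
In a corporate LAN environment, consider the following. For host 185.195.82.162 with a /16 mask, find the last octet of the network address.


Given: IP = 185.195.82.162, prefix = /16
Subnet mask = 255.255.0.0
Last octet of IP: 162
Last octet of mask: 0
Network last octet = 162 AND 0 = 0

0


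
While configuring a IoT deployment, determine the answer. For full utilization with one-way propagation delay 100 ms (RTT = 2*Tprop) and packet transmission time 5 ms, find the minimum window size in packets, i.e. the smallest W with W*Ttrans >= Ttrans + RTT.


Given: Ttrans = 5 ms, RTT = 200 ms (= 2 * Tprop, Tprop = 100 ms)
Time until first ACK returns = Ttrans + RTT = 5 + 200 = 205 ms
Need W * Ttrans >= Ttrans + RTT  ->  W >= (Ttrans + RTT) / Ttrans
(Ttrans + RTT) / Ttrans = 205 / 5 = 41
W_min = ceil(41) = 41

41


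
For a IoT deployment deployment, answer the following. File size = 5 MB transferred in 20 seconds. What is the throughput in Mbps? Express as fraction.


Given: file = 5 MB, time = 20 s
File in Mb = 5 * 8 = 40 Mb
Throughput = 40 / 20 Mbps
Throughput = 2 Mbps

2


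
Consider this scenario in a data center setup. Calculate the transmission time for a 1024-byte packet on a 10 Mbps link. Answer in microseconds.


Given: packet = 1024 bytes, bandwidth = 10 Mbps
Packet in bits = 1024 * 8 = 8192 bits
Bandwidth = 10 * 10^6 = 10000000 bps
Time = 8192 / 10000000 seconds
Time in us = 8192 * 10^6 / 10000000 = 819.2

819.2


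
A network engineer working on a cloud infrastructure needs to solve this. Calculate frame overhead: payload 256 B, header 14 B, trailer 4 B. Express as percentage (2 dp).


Given: payload = 256 B, header = 14 B, trailer = 4 B
Overhead bytes = header + trailer = 14 + 4 = 18
Total frame = payload + overhead = 256 + 18 = 274
Overhead % = 18 / 274 * 100 = 6.5693% -> 6.57% (2 dp)

6.57


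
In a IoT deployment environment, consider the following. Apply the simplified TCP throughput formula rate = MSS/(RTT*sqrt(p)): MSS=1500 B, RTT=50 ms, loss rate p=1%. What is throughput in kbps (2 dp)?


Given: MSS = 1500 bytes, RTT = 50 ms, loss = 1%
RTT in seconds = 50 / 1000 = 0.05
Loss rate = 1% = 0.01
sqrt(loss) = sqrt(0.01) = 0.1
Throughput (bytes/s) = 1500 / (0.05 * 0.1) = 300000.0000
Throughput (kbps) = 300000.0000 * 8 / 1000 = 2400.000000 -> 2400.00 kbps (2 dp)

2400.00


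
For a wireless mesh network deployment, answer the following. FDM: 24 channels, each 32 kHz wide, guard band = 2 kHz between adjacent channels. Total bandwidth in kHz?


Given: 24 channels, 32 kHz each, guard = 2 kHz
Channel bandwidth = 24 * 32 = 768 kHz
Guard bands = 23 gaps * 2 kHz = 46 kHz
Total = 768 + 46 = 814 kHz

814


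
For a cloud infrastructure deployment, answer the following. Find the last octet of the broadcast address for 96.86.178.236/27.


Given: IP = 96.86.178.236, prefix = /27
Host bits = 32 - 27 = 5
Network last octet = 236 AND mask = 224
Host part size = 2^5 - 1 = 31
Broadcast last octet = 224 OR 31 = 255

255


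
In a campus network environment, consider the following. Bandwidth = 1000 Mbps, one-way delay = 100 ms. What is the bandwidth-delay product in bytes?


Given: bandwidth = 1000 Mbps, delay = 100 ms
BDP in bits = 1000 * 10^6 * 100 / 1000
BDP in bits = 100000000
BDP in bytes = 100000000 / 8 = 12500000

12500000


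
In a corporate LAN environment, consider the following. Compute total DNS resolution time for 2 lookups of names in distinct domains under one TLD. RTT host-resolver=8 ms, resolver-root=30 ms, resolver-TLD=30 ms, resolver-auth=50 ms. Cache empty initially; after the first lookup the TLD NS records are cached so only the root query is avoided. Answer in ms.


Lookup 1 (cold cache): local + root + TLD + auth = 8 + 30 + 30 + 50 = 118 ms
Lookups 2..2 (TLD NS cached -> skip root; new domain -> still ask TLD and auth): local + TLD + auth = 8 + 30 + 50 = 88 ms each
Remaining 1 lookups: 1 * 88 = 88 ms
Total = 118 + 88 = 206 ms

206


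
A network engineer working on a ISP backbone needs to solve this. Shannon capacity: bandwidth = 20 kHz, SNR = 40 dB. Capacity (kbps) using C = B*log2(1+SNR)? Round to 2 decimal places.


Given: B = 20 kHz, SNR = 40 dB
SNR linear = 10^(40/10) = 10000
1 + SNR = 10001
log2(10001) = 13.2878566418
C = 20 * 1000 * 13.2878566418 = 265757.1328 bps
C = 265.757133 kbps -> 265.76 kbps (2 dp)

265.76


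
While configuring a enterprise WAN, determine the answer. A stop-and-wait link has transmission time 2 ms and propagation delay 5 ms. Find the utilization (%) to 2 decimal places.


Given: Ttrans = 2 ms, Tprop = 5 ms
RTT = 2 * Tprop = 2 * 5 = 10 ms
U = Ttrans / (Ttrans + RTT)
U = 2 / (2 + 10)
U = 2 / 12 = 0.166667
U% = 16.67%

16.67


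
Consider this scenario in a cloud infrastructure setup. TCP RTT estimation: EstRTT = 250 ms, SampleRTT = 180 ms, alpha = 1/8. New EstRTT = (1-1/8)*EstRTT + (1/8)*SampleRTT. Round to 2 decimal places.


Given: EstRTT = 250 ms, SampleRTT = 180 ms, alpha = 1/8
New EstRTT = (1 - alpha) * EstRTT + alpha * SampleRTT
(7/8) * 250 = 218.75
(1/8) * 180 = 22.5
New EstRTT = 218.75 + 22.5 = 241.25 ms -> 241.25 ms (2 dp)

241.25


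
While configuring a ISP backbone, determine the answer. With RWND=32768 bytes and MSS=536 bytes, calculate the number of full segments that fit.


Given: RWND = 32768 bytes, MSS = 536 bytes
Full segments = floor(RWND / MSS)
Full segments = floor(32768 / 536)
Full segments = floor(61.1343) = 61

61


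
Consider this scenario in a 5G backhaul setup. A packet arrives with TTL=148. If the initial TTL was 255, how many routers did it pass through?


Given: initial TTL = 255, received TTL = 148
Hops = initial TTL - received TTL
Hops = 255 - 148 = 107

107


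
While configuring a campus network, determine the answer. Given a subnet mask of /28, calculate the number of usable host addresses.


Given: subnet mask /28
Host bits = 32 - 28 = 4
Total addresses = 2^4 = 16
Usable hosts = 16 - 2 (network + broadcast) = 14

14


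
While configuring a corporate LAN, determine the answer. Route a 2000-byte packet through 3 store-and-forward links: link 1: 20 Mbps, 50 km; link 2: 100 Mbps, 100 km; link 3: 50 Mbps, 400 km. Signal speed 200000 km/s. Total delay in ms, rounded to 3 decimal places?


Packet = 2000 bytes = 16000 bits. Store-and-forward: sum (t_trans + t_prop) per link.
Link 1: t_trans = 16000/(20*10^6) s = 0.8000 ms; t_prop = 50/200000 s = 0.2500 ms; subtotal = 1.0500 ms
Link 2: t_trans = 16000/(100*10^6) s = 0.1600 ms; t_prop = 100/200000 s = 0.5000 ms; subtotal = 0.6600 ms
Link 3: t_trans = 16000/(50*10^6) s = 0.3200 ms; t_prop = 400/200000 s = 2.0000 ms; subtotal = 2.3200 ms
End-to-end = 1.0500 + 0.6600 + 2.3200 = 4.0300 ms -> 4.030 ms (3 dp)

4.030


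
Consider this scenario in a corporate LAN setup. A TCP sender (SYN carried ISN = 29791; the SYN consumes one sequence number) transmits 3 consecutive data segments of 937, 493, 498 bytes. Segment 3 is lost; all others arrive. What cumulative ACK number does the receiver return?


SYN uses sequence number 29791; first data byte = ISN + 1 = 29792.
Segment 1: SEQ = 29792, len = 937 B, covers [29792, 30728]
Segment 2: SEQ = 30729, len = 493 B, covers [30729, 31221]
Segment 3: SEQ = 31222, len = 498 B, covers [31222, 31719] [LOST]
In-order data received: bytes [29792, 31221] (segments 1..2).
Segment 3 missing -> gap begins at byte 31222.
Cumulative ACK = next expected in-order byte = 29792 + 937 + 493 = 31222

31222


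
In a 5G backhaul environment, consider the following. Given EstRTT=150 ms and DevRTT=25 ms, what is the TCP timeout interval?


Given: EstRTT = 150 ms, DevRTT = 25 ms
Timeout = EstRTT + 4 * DevRTT
4 * DevRTT = 4 * 25 = 100
Timeout = 150 + 100 = 250 ms

250


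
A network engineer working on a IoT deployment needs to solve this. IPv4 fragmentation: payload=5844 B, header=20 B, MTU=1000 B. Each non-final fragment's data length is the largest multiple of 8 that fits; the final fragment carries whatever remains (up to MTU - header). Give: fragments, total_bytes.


Max data per non-final fragment = floor((MTU - header)/8)*8 = floor((1000 - 20)/8)*8 = floor(980/8)*8 = 976 B
Final fragment needs no 8-byte alignment: it can carry up to MTU - header = 980 B
Non-final fragments needed = ceil((payload - 980) / 976) = ceil(4864/976) = ceil(4.9836) = 5
Number of fragments = 5 + 1 = 6
Fragment sizes (data): 5 * 976 B + 964 B (last, 964 <= 980 OK)
Total bytes sent = payload + n_frags * header = 5844 + 6*20 = 5844 + 120 = 5964 B

6, 5964


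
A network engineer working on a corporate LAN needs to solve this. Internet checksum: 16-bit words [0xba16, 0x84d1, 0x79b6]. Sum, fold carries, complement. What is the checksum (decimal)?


Given words: [0xba16, 0x84d1, 0x79b6]
Step 1: Sum all words
Raw sum = 47638 + 34001 + 31158 = 112797
Step 2: Fold carry: (47261 + 1) = 47262
One's complement = ~47262 & 0xFFFF = 18273

18273


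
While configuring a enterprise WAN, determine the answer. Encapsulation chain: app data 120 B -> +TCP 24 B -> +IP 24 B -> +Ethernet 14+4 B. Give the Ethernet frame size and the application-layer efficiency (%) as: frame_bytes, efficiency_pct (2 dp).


TCP segment = 120 + 24 = 144 B
IP packet = 144 + 24 = 168 B
Ethernet frame = 168 + 14 + 4 = 186 B
Efficiency = app / frame = 120 / 186 = 0.645161 = 64.5161% -> 64.52% (2 dp)

186, 64.52


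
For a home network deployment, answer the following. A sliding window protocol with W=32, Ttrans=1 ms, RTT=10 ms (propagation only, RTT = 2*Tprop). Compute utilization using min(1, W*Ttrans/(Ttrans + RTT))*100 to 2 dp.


Given: W = 32, Ttrans = 1 ms, RTT = 10 ms (= 2 * Tprop, Tprop = 5 ms)
Cycle time = Ttrans + RTT = 1 + 10 = 11 ms (first packet sent until its ACK returns)
W * Ttrans = 32 * 1 = 32 ms of sending per cycle
W * Ttrans / (Ttrans + RTT) = 32 / 11 = 2.909091
U = min(1, 2.909091) = 1.000000
U% = 100.00%

100.00


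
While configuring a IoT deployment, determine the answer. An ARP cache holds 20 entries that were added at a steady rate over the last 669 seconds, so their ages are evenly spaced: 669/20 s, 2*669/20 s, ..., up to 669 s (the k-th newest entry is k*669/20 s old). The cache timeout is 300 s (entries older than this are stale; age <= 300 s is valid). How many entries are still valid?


Ages are k * 669/20 s for k = 1..20 (spacing = 33.4500 s).
Entry k is valid iff k * 669/20 <= 300 iff k <= 20 * 300 / 669 = 8.9686
n_valid = floor(8.9686) = 8
(n_stale = 20 - 8 = 12)

8


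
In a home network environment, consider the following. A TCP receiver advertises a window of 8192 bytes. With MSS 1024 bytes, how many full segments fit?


Given: RWND = 8192 bytes, MSS = 1024 bytes
Full segments = floor(RWND / MSS)
Full segments = floor(8192 / 1024)
Full segments = floor(8.0) = 8

8


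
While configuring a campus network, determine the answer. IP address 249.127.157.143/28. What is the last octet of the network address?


Given: IP = 249.127.157.143, prefix = /28
Subnet mask = 255.255.255.240
Last octet of IP: 143
Last octet of mask: 240
Network last octet = 143 AND 240 = 128

128


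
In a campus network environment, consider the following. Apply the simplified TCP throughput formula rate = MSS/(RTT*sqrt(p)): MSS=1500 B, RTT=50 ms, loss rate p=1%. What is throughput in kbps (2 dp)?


Given: MSS = 1500 bytes, RTT = 50 ms, loss = 1%
RTT in seconds = 50 / 1000 = 0.05
Loss rate = 1% = 0.01
sqrt(loss) = sqrt(0.01) = 0.1
Throughput (bytes/s) = 1500 / (0.05 * 0.1) = 300000.0000
Throughput (kbps) = 300000.0000 * 8 / 1000 = 2400.000000 -> 2400.00 kbps (2 dp)

2400.00


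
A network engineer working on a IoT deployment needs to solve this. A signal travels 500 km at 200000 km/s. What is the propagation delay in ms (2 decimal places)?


Given: distance = 500 km, speed = 200000 km/s
Delay = distance / speed = 500 / 200000 seconds
Delay in ms = 500 * 1000 / 200000
Delay = 2.5000 ms
Rounded to 2 dp = 2.50 ms

2.50


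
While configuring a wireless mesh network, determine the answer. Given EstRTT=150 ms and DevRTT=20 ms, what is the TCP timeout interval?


Given: EstRTT = 150 ms, DevRTT = 20 ms
Timeout = EstRTT + 4 * DevRTT
4 * DevRTT = 4 * 20 = 80
Timeout = 150 + 80 = 230 ms

230


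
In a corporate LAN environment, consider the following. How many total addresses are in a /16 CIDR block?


Given: CIDR prefix /16
Host bits = 32 - 16 = 16
Total addresses = 2^16 = 65536

65536


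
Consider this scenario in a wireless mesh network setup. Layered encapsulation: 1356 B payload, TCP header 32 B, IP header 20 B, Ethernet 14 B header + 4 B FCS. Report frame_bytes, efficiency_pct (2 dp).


TCP segment = 1356 + 32 = 1388 B
IP packet = 1388 + 20 = 1408 B
Ethernet frame = 1408 + 14 + 4 = 1426 B
Efficiency = app / frame = 1356 / 1426 = 0.950912 = 95.0912% -> 95.09% (2 dp)

1426, 95.09


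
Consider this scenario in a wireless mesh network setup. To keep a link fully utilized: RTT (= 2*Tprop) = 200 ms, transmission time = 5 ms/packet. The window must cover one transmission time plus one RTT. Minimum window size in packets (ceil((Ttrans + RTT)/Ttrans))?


Given: Ttrans = 5 ms, RTT = 200 ms (= 2 * Tprop, Tprop = 100 ms)
Time until first ACK returns = Ttrans + RTT = 5 + 200 = 205 ms
Need W * Ttrans >= Ttrans + RTT  ->  W >= (Ttrans + RTT) / Ttrans
(Ttrans + RTT) / Ttrans = 205 / 5 = 41
W_min = ceil(41) = 41

41


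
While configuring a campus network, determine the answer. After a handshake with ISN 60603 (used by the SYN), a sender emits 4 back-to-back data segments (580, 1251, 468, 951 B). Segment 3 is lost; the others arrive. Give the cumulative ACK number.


SYN uses sequence number 60603; first data byte = ISN + 1 = 60604.
Segment 1: SEQ = 60604, len = 580 B, covers [60604, 61183]
Segment 2: SEQ = 61184, len = 1251 B, covers [61184, 62434]
Segment 3: SEQ = 62435, len = 468 B, covers [62435, 62902] [LOST]
Segment 4: SEQ = 62903, len = 951 B, covers [62903, 63853]
In-order data received: bytes [60604, 62434] (segments 1..2).
Segment 3 missing -> gap begins at byte 62435; later segments buffered out of order.
Cumulative ACK = next expected in-order byte = 60604 + 580 + 1251 = 62435

62435


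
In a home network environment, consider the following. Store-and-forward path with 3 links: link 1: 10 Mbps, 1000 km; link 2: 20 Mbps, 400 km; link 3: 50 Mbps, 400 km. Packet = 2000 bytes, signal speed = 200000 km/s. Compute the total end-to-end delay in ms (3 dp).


Packet = 2000 bytes = 16000 bits. Store-and-forward: sum (t_trans + t_prop) per link.
Link 1: t_trans = 16000/(10*10^6) s = 1.6000 ms; t_prop = 1000/200000 s = 5.0000 ms; subtotal = 6.6000 ms
Link 2: t_trans = 16000/(20*10^6) s = 0.8000 ms; t_prop = 400/200000 s = 2.0000 ms; subtotal = 2.8000 ms
Link 3: t_trans = 16000/(50*10^6) s = 0.3200 ms; t_prop = 400/200000 s = 2.0000 ms; subtotal = 2.3200 ms
End-to-end = 6.6000 + 2.8000 + 2.3200 = 11.7200 ms -> 11.720 ms (3 dp)

11.720


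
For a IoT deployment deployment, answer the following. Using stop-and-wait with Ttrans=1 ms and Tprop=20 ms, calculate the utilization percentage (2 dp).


Given: Ttrans = 1 ms, Tprop = 20 ms
RTT = 2 * Tprop = 2 * 20 = 40 ms
U = Ttrans / (Ttrans + RTT)
U = 1 / (1 + 40)
U = 1 / 41 = 0.02439
U% = 2.44%

2.44


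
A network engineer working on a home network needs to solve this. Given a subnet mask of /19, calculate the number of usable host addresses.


Given: subnet mask /19
Host bits = 32 - 19 = 13
Total addresses = 2^13 = 8192
Usable hosts = 8192 - 2 (network + broadcast) = 8190

8190


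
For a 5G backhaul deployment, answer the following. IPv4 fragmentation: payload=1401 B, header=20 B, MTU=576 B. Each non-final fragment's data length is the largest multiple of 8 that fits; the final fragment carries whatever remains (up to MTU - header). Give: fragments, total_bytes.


Max data per non-final fragment = floor((MTU - header)/8)*8 = floor((576 - 20)/8)*8 = floor(556/8)*8 = 552 B
Final fragment needs no 8-byte alignment: it can carry up to MTU - header = 556 B
Non-final fragments needed = ceil((payload - 556) / 552) = ceil(845/552) = ceil(1.5308) = 2
Number of fragments = 2 + 1 = 3
Fragment sizes (data): 2 * 552 B + 297 B (last, 297 <= 556 OK)
Total bytes sent = payload + n_frags * header = 1401 + 3*20 = 1401 + 60 = 1461 B

3, 1461


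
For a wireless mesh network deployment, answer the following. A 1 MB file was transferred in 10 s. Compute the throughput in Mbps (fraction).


Given: file = 1 MB, time = 10 s
File in Mb = 1 * 8 = 8 Mb
Throughput = 8 / 10 Mbps
Throughput = 4/5 Mbps

4/5


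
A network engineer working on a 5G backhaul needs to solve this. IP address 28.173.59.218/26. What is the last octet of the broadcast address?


Given: IP = 28.173.59.218, prefix = /26
Host bits = 32 - 26 = 6
Network last octet = 218 AND mask = 192
Host part size = 2^6 - 1 = 63
Broadcast last octet = 192 OR 63 = 255

255


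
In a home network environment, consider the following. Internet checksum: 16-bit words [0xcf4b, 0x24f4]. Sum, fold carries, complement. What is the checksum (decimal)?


Given words: [0xcf4b, 0x24f4]
Step 1: Sum all words
Raw sum = 53067 + 9460 = 62527
One's complement = ~62527 & 0xFFFF = 3008

3008


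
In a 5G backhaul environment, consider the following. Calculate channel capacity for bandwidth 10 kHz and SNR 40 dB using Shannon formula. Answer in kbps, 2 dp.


Given: B = 10 kHz, SNR = 40 dB
SNR linear = 10^(40/10) = 10000
1 + SNR = 10001
log2(10001) = 13.2878566418
C = 10 * 1000 * 13.2878566418 = 132878.5664 bps
C = 132.878566 kbps -> 132.88 kbps (2 dp)

132.88


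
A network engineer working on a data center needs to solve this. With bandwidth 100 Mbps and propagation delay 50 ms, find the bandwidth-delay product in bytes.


Given: bandwidth = 100 Mbps, delay = 50 ms
BDP in bits = 100 * 10^6 * 50 / 1000
BDP in bits = 5000000
BDP in bytes = 5000000 / 8 = 625000

625000


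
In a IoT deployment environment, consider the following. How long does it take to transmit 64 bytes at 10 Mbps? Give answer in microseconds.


Given: packet = 64 bytes, bandwidth = 10 Mbps
Packet in bits = 64 * 8 = 512 bits
Bandwidth = 10 * 10^6 = 10000000 bps
Time = 512 / 10000000 seconds
Time in us = 512 * 10^6 / 10000000 = 51.2

51.2


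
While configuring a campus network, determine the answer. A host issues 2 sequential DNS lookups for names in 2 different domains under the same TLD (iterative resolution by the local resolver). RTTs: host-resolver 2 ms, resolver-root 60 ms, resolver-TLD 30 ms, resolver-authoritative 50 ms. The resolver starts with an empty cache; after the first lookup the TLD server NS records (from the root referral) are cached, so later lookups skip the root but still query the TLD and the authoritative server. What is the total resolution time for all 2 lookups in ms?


Lookup 1 (cold cache): local + root + TLD + auth = 2 + 60 + 30 + 50 = 142 ms
Lookups 2..2 (TLD NS cached -> skip root; new domain -> still ask TLD and auth): local + TLD + auth = 2 + 30 + 50 = 82 ms each
Remaining 1 lookups: 1 * 82 = 82 ms
Total = 142 + 82 = 224 ms

224


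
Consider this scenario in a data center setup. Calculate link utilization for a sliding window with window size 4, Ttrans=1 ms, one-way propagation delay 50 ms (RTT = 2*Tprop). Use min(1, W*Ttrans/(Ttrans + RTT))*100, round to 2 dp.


Given: W = 4, Ttrans = 1 ms, RTT = 100 ms (= 2 * Tprop, Tprop = 50 ms)
Cycle time = Ttrans + RTT = 1 + 100 = 101 ms (first packet sent until its ACK returns)
W * Ttrans = 4 * 1 = 4 ms of sending per cycle
W * Ttrans / (Ttrans + RTT) = 4 / 101 = 0.039604
U = min(1, 0.039604) = 0.039604
U% = 3.96%

3.96


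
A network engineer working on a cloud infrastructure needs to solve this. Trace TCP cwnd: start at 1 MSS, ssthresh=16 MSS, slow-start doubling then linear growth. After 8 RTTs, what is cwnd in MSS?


RTT 0: cwnd = 1 MSS (initial)
RTT 1: cwnd = 2 MSS (slow start, doubled)
RTT 2: cwnd = 4 MSS (slow start, doubled)
RTT 3: cwnd = 8 MSS (slow start, doubled)
RTT 4: cwnd = 16 MSS (slow start, doubled)
RTT 5: cwnd = 17 MSS (congestion avoidance, +1)
RTT 6: cwnd = 18 MSS (congestion avoidance, +1)
RTT 7: cwnd = 19 MSS (congestion avoidance, +1)
RTT 8: cwnd = 20 MSS (congestion avoidance, +1)

20


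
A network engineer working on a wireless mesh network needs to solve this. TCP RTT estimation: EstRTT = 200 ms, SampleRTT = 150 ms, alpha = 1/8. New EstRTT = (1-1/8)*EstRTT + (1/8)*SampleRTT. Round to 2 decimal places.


Given: EstRTT = 200 ms, SampleRTT = 150 ms, alpha = 1/8
New EstRTT = (1 - alpha) * EstRTT + alpha * SampleRTT
(7/8) * 200 = 175
(1/8) * 150 = 18.75
New EstRTT = 175 + 18.75 = 193.75 ms -> 193.75 ms (2 dp)

193.75


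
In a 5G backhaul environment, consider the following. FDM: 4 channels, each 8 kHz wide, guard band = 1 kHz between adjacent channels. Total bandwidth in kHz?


Given: 4 channels, 8 kHz each, guard = 1 kHz
Channel bandwidth = 4 * 8 = 32 kHz
Guard bands = 3 gaps * 1 kHz = 3 kHz
Total = 32 + 3 = 35 kHz

35
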